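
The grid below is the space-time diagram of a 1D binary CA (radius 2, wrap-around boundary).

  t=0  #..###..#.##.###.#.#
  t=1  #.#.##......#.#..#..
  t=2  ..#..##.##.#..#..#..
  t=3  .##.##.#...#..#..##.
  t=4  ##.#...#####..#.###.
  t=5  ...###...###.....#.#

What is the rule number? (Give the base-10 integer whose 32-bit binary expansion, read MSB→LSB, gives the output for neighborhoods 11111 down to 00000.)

  [31] ##### => #  t=4,i=9
  [30] ####. => #  t=4,i=10
  [29] ###.# => .  t=0,i=15
  [28] ###.. => #  t=0,i=5
  [27] ##.## => #  t=0,i=12
  [26] ##.#. => .  t=0,i=16
  [25] ##..# => .  t=0,i=1
  [24] ##... => #  t=1,i=6
  [23] #.### => .  t=0,i=13
  [22] #.##. => .  t=0,i=10
  [21] #.#.# => #  t=0,i=17
  [20] #.#.. => #  t=1,i=14
  [19] #..## => #  t=0,i=2
  [18] #..#. => .  t=0,i=7
  [17] #...# => #  t=3,i=9
  [16] #.... => .  t=1,i=7
  [15] .#### => .  t=4,i=8
  [14] .###. => #  t=0,i=4
  [13] .##.# => .  t=0,i=11
  [12] .##.. => #  t=0,i=0
  [11] .#.## => .  t=0,i=9
  [10] .#.#. => .  t=1,i=1
  [9] .#..# => .  t=1,i=15
  [8] .#... => #  t=2,i=18
  [7] ..### => .  t=0,i=3
  [6] ..##. => #  t=2,i=5
  [5] ..#.# => .  t=0,i=8
  [4] ..#.. => #  t=1,i=17
  [3] ...## => .  t=4,i=6
  [2] ...#. => #  t=1,i=11
  [1] ....# => .  t=1,i=10
  [0] ..... => #  t=1,i=8
  bits 11011001001110100101000101010101 = 3644477781

3644477781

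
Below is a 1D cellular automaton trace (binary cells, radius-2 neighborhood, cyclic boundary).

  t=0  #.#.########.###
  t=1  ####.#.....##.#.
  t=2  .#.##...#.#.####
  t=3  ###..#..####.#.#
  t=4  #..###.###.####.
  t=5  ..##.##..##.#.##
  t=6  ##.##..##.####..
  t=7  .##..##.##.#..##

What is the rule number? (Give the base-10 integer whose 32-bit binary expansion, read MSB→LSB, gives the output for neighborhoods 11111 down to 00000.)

  #####|.  b31=0 t=0,i=6
  ####.|.  b30=0 t=0,i=10
  ###.#|#  b29=1 t=0,i=0
  ###..|.  b28=0 t=3,i=2
  ##.##|#  b27=1 t=0,i=12
  ##.#.|#  b26=1 t=0,i=1
  ##..#|#  b25=1 t=3,i=3
  ##...|#  b24=1 t=2,i=5
  #.###|.  b23=0 t=0,i=4
  #.##.|.  b22=0 t=2,i=3
  #.#.#|#  b21=1 t=0,i=2
  #.#..|.  b20=0 t=1,i=5
  #..##|#  b19=1 t=3,i=7
  #..#.|#  b18=1 t=3,i=4
  #...#|.  b17=0 t=2,i=6
  #....|.  b16=0 t=1,i=7
  .####|#  b15=1 t=0,i=5
  .###.|.  b14=0 t=4,i=4
  .##.#|#  b13=1 t=1,i=12
  .##..|.  b12=0 t=2,i=4
  .#.##|#  b11=1 t=0,i=3
  .#.#.|#  b10=1 t=2,i=9
  .#..#|.  b9=0 t=3,i=6
  .#...|.  b8=0 t=1,i=6
  ..###|#  b7=1 t=3,i=8
  ..##.|.  b6=0 t=1,i=11
  ..#.#|#  b5=1 t=2,i=8
  ..#..|#  b4=1 t=3,i=5
  ...##|#  b3=1 t=1,i=10
  ...#.|.  b2=0 t=2,i=7
  ....#|.  b1=0 t=1,i=9
  .....|#  b0=1 t=1,i=8
  bits 00101111001011001010110010111001 = 791456953

791456953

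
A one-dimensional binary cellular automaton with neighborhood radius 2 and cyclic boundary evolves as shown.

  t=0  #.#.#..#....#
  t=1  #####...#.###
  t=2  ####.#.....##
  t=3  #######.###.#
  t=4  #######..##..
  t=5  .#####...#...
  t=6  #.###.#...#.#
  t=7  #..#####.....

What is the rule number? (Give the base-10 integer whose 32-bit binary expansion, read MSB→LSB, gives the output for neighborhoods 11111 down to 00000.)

  [31] ##### => #  t=1,i=0
  [30] ####. => #  t=1,i=3
  [29] ###.# => #  t=2,i=3
  [28] ###.. => .  t=1,i=4
  [27] ##.## => .  t=3,i=7
  [26] ##.#. => #  t=0,i=1
  [25] ##..# => .  t=4,i=7
  [24] ##... => #  t=1,i=5
  [23] #.### => .  t=1,i=10
  [22] #.##. => .  t=6,i=12
  [21] #.#.# => #  t=0,i=2
  [20] #.#.. => #  t=0,i=4
  [19] #..## => .  t=4,i=8
  [18] #..#. => .  t=0,i=6
  [17] #...# => .  t=1,i=6
  [16] #.... => .  t=0,i=9
  [15] .#### => #  t=1,i=11
  [14] .###. => #  t=3,i=9
  [13] .##.# => #  t=0,i=0
  [12] .##.. => .  t=4,i=10
  [11] .#.## => .  t=1,i=9
  [10] .#.#. => #  t=0,i=3
  [9] .#..# => .  t=0,i=5
  [8] .#... => #  t=0,i=8
  [7] ..### => .  t=2,i=11
  [6] ..##. => #  t=0,i=12
  [5] ..#.# => .  t=1,i=8
  [4] ..#.. => .  t=0,i=7
  [3] ...## => #  t=0,i=11
  [2] ...#. => .  t=1,i=7
  [1] ....# => #  t=0,i=10
  [0] ..... => #  t=2,i=8
  bits 11100101001100001110010101001011 = 3845186891

3845186891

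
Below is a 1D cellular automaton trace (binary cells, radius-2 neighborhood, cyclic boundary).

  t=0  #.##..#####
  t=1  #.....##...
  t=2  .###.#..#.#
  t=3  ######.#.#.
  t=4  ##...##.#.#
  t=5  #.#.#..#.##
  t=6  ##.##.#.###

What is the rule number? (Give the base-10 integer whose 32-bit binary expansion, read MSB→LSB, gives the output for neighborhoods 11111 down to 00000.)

  nb #####: next=.  (t=0,i=8, bit31=0)
  nb ####.: next=.  (t=0,i=10, bit30=0)
  nb ###.#: next=#  (t=0,i=0, bit29=1)
  nb ###..: next=.  (t=4,i=1, bit28=0)
  nb ##.##: next=.  (t=0,i=1, bit27=0)
  nb ##.#.: next=#  (t=2,i=4, bit26=1)
  nb ##..#: next=.  (t=0,i=4, bit25=0)
  nb ##...: next=#  (t=1,i=8, bit24=1)
  nb #.###: next=#  (t=2,i=1, bit23=1)
  nb #.##.: next=.  (t=0,i=2, bit22=0)
  nb #.#.#: next=.  (t=2,i=10, bit21=0)
  nb #.#..: next=#  (t=2,i=5, bit20=1)
  nb #..##: next=.  (t=0,i=5, bit19=0)
  nb #..#.: next=#  (t=2,i=7, bit18=1)
  nb #...#: next=.  (t=1,i=9, bit17=0)
  nb #....: next=#  (t=1,i=2, bit16=1)
  nb .####: next=#  (t=0,i=7, bit15=1)
  nb .###.: next=#  (t=2,i=2, bit14=1)
  nb .##.#: next=.  (t=4,i=6, bit13=0)
  nb .##..: next=.  (t=0,i=3, bit12=0)
  nb .#.##: next=#  (t=2,i=0, bit11=1)
  nb .#.#.: next=#  (t=2,i=9, bit10=1)
  nb .#..#: next=.  (t=2,i=6, bit9=0)
  nb .#...: next=#  (t=1,i=1, bit8=1)
  nb ..###: next=#  (t=0,i=6, bit7=1)
  nb ..##.: next=.  (t=1,i=6, bit6=0)
  nb ..#.#: next=.  (t=2,i=8, bit5=0)
  nb ..#..: next=.  (t=1,i=0, bit4=0)
  nb ...##: next=#  (t=1,i=5, bit3=1)
  nb ...#.: next=#  (t=1,i=10, bit2=1)
  nb ....#: next=.  (t=1,i=4, bit1=0)
  nb .....: next=#  (t=1,i=3, bit0=1)
  bits 00100101100101011100110110001101 = 630574477

630574477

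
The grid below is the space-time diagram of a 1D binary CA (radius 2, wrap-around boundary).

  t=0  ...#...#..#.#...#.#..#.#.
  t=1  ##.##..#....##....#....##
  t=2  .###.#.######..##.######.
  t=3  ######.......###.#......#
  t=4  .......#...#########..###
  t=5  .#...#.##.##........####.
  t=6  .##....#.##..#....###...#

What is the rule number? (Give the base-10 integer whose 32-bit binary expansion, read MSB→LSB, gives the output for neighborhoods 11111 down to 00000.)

  nb #####: next=.  (t=2,i=9, bit31=0)
  nb ####.: next=.  (t=1,i=0, bit30=0)
  nb ###.#: next=#  (t=1,i=1, bit29=1)
  nb ###..: next=.  (t=2,i=12, bit28=0)
  nb ##.##: next=#  (t=1,i=2, bit27=1)
  nb ##.#.: next=#  (t=2,i=4, bit26=1)
  nb ##..#: next=#  (t=1,i=5, bit25=1)
  nb ##...: next=.  (t=1,i=14, bit24=0)
  nb #.###: next=.  (t=2,i=7, bit23=0)
  nb #.##.: next=#  (t=1,i=3, bit22=1)
  nb #.#.#: next=#  (t=2,i=5, bit21=1)
  nb #.#..: next=#  (t=0,i=12, bit20=1)
  nb #..##: next=#  (t=2,i=0, bit19=1)
  nb #..#.: next=.  (t=0,i=9, bit18=0)
  nb #...#: next=.  (t=0,i=5, bit17=0)
  nb #....: next=#  (t=0,i=0, bit16=1)
  nb .####: next=.  (t=1,i=24, bit15=0)
  nb .###.: next=#  (t=2,i=2, bit14=1)
  nb .##.#: next=.  (t=2,i=16, bit13=0)
  nb .##..: next=.  (t=1,i=4, bit12=0)
  nb .#.##: next=.  (t=2,i=6, bit11=0)
  nb .#.#.: next=.  (t=0,i=11, bit10=0)
  nb .#..#: next=.  (t=0,i=8, bit9=0)
  nb .#...: next=#  (t=0,i=4, bit8=1)
  nb ..###: next=#  (t=1,i=23, bit7=1)
  nb ..##.: next=#  (t=1,i=12, bit6=1)
  nb ..#.#: next=.  (t=0,i=10, bit5=0)
  nb ..#..: next=#  (t=0,i=3, bit4=1)
  nb ...##: next=#  (t=1,i=11, bit3=1)
  nb ...#.: next=.  (t=0,i=2, bit2=0)
  nb ....#: next=#  (t=0,i=1, bit1=1)
  nb .....: next=.  (t=3,i=8, bit0=0)
  bits 00101110011110010100000111011010 = 779698650

779698650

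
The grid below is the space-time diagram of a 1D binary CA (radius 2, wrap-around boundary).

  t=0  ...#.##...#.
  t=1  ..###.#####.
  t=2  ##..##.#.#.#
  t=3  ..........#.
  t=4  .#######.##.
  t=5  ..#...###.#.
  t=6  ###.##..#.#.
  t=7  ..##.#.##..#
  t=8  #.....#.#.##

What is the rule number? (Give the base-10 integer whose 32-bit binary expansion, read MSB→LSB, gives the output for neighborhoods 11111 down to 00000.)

  ##### -> .   bit 31 = 0  t=1,i=8
  ####. -> #   bit 30 = 1  t=1,i=9
  ###.# -> #   bit 29 = 1  t=1,i=4
  ###.. -> .   bit 28 = 0  t=1,i=10
  ##.## -> #   bit 27 = 1  t=1,i=5
  ##.#. -> .   bit 26 = 0  t=2,i=6
  ##..# -> .   bit 25 = 0  t=2,i=2
  ##... -> #   bit 24 = 1  t=0,i=7
  #.### -> .   bit 23 = 0  t=1,i=6
  #.##. -> .   bit 22 = 0  t=0,i=5
  #.#.# -> .   bit 21 = 0  t=2,i=7
  #.#.. -> #   bit 20 = 1  t=5,i=10
  #..## -> .   bit 19 = 0  t=2,i=3
  #..#. -> #   bit 18 = 1  t=6,i=7
  #...# -> #   bit 17 = 1  t=0,i=8
  #.... -> .   bit 16 = 0  t=0,i=0
  .#### -> #   bit 15 = 1  t=1,i=7
  .###. -> .   bit 14 = 0  t=1,i=3
  .##.# -> .   bit 13 = 0  t=2,i=5
  .##.. -> #   bit 12 = 1  t=0,i=6
  .#.## -> #   bit 11 = 1  t=0,i=4
  .#.#. -> .   bit 10 = 0  t=2,i=8
  .#..# -> #   bit 9 = 1  t=7,i=0
  .#... -> .   bit 8 = 0  t=0,i=11
  ..### -> .   bit 7 = 0  t=1,i=2
  ..##. -> .   bit 6 = 0  t=2,i=4
  ..#.# -> #   bit 5 = 1  t=0,i=3
  ..#.. -> #   bit 4 = 1  t=0,i=10
  ...## -> #   bit 3 = 1  t=1,i=1
  ...#. -> #   bit 2 = 1  t=0,i=2
  ....# -> .   bit 1 = 0  t=0,i=1
  ..... -> #   bit 0 = 1  t=3,i=1
  bits 01101001000101101001101000111101 = 1763088957

1763088957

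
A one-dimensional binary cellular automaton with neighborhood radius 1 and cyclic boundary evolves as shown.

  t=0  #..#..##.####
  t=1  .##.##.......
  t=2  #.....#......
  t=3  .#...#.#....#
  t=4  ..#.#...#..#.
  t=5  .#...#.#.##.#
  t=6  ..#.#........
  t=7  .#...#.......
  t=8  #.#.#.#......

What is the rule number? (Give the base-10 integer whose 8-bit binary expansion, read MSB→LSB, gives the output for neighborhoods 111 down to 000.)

18

  nb ###: next=.  (t=0,i=10, bit7=0)
  nb ##.: next=.  (t=0,i=0, bit6=0)
  nb #.#: next=.  (t=0,i=8, bit5=0)
  nb #..: next=#  (t=0,i=1, bit4=1)
  nb .##: next=.  (t=0,i=6, bit3=0)
  nb .#.: next=.  (t=0,i=3, bit2=0)
  nb ..#: next=#  (t=0,i=2, bit1=1)
  nb ...: next=.  (t=1,i=7, bit0=0)
  bits 00010010 = 18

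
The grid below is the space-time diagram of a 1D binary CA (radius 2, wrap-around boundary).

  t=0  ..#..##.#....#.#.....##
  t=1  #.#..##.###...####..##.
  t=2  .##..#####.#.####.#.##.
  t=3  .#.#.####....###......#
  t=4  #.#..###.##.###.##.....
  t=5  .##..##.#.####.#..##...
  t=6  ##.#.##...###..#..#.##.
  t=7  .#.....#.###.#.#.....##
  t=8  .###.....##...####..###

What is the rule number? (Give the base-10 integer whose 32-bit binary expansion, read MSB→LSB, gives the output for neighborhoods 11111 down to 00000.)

  nb #####: next=#  (t=2,i=7, bit31=1)
  nb ####.: next=#  (t=1,i=16, bit30=1)
  nb ###.#: next=.  (t=2,i=9, bit29=0)
  nb ###..: next=.  (t=1,i=10, bit28=0)
  nb ##.##: next=#  (t=1,i=7, bit27=1)
  nb ##.#.: next=.  (t=0,i=7, bit26=0)
  nb ##..#: next=#  (t=0,i=0, bit25=1)
  nb ##...: next=#  (t=1,i=11, bit24=1)
  nb #.###: next=#  (t=1,i=8, bit23=1)
  nb #.##.: next=.  (t=2,i=20, bit22=0)
  nb #.#.#: next=.  (t=1,i=0, bit21=0)
  nb #.#..: next=#  (t=0,i=8, bit20=1)
  nb #..##: next=.  (t=0,i=4, bit19=0)
  nb #..#.: next=.  (t=0,i=1, bit18=0)
  nb #...#: next=.  (t=1,i=12, bit17=0)
  nb #....: next=#  (t=0,i=10, bit16=1)
  nb .####: next=#  (t=1,i=15, bit15=1)
  nb .###.: next=#  (t=1,i=9, bit14=1)
  nb .##.#: next=#  (t=0,i=6, bit13=1)
  nb .##..: next=.  (t=0,i=22, bit12=0)
  nb .#.##: next=.  (t=2,i=12, bit11=0)
  nb .#.#.: next=#  (t=0,i=14, bit10=1)
  nb .#..#: next=.  (t=0,i=3, bit9=0)
  nb .#...: next=#  (t=0,i=9, bit8=1)
  nb ..###: next=#  (t=1,i=14, bit7=1)
  nb ..##.: next=#  (t=0,i=5, bit6=1)
  nb ..#.#: next=.  (t=0,i=13, bit5=0)
  nb ..#..: next=#  (t=0,i=2, bit4=1)
  nb ...##: next=#  (t=0,i=20, bit3=1)
  nb ...#.: next=.  (t=0,i=12, bit2=0)
  nb ....#: next=.  (t=0,i=11, bit1=0)
  nb .....: next=.  (t=0,i=18, bit0=0)
  bits 11001011100100011110010111011000 = 3415336408

3415336408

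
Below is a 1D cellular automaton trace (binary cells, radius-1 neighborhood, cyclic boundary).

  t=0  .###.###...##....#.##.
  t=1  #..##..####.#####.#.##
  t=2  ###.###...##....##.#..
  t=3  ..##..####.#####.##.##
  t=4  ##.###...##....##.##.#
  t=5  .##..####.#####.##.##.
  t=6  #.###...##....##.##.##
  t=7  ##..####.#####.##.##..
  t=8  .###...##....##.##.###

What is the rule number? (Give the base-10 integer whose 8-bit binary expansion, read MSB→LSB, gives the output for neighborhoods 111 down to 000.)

  nb ###: next=.  (t=0,i=2, bit7=0)
  nb ##.: next=#  (t=0,i=3, bit6=1)
  nb #.#: next=#  (t=0,i=4, bit5=1)
  nb #..: next=#  (t=0,i=8, bit4=1)
  nb .##: next=.  (t=0,i=1, bit3=0)
  nb .#.: next=.  (t=0,i=17, bit2=0)
  nb ..#: next=#  (t=0,i=0, bit1=1)
  nb ...: next=#  (t=0,i=9, bit0=1)
  bits 01110011 = 115

115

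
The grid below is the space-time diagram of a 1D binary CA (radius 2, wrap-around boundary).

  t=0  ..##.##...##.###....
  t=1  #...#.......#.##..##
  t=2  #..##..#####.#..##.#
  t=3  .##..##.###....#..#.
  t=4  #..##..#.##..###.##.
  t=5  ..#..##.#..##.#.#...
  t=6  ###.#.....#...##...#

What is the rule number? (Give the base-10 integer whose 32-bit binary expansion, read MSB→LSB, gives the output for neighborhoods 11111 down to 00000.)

  [31] ##### => #  t=2,i=9
  [30] ####. => #  t=2,i=10
  [29] ###.# => .  t=2,i=11
  [28] ###.. => #  t=0,i=15
  [27] ##.## => #  t=0,i=4
  [26] ##.#. => .  t=2,i=12
  [25] ##..# => #  t=1,i=16
  [24] ##... => .  t=0,i=7
  [23] #.### => .  t=0,i=13
  [22] #.##. => .  t=0,i=5
  [21] #.#.# => #  t=5,i=14
  [20] #.#.. => .  t=2,i=13
  [19] #..## => #  t=1,i=17
  [18] #..#. => #  t=3,i=17
  [17] #...# => .  t=0,i=8
  [16] #.... => .  t=0,i=17
  [15] .#### => #  t=2,i=8
  [14] .###. => #  t=0,i=14
  [13] .##.# => .  t=0,i=3
  [12] .##.. => .  t=0,i=6
  [11] .#.## => #  t=1,i=13
  [10] .#.#. => #  t=5,i=15
  [9] .#..# => .  t=2,i=14
  [8] .#... => .  t=1,i=5
  [7] ..### => .  t=1,i=18
  [6] ..##. => .  t=0,i=2
  [5] ..#.# => .  t=1,i=12
  [4] ..#.. => #  t=1,i=4
  [3] ...## => .  t=0,i=1
  [2] ...#. => #  t=1,i=3
  [1] ....# => #  t=0,i=0
  [0] ..... => #  t=0,i=18
  bits 11011010001011001100110000010111 = 3660368919

3660368919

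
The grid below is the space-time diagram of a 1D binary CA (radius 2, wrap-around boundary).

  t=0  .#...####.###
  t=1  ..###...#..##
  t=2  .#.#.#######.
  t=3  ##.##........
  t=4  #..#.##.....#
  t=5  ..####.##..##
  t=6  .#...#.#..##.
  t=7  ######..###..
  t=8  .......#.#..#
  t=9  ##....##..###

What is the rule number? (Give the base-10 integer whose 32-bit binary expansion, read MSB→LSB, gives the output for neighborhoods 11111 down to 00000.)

560941948

  nb #####: next=.  (t=2,i=7, bit31=0)
  nb ####.: next=.  (t=0,i=7, bit30=0)
  nb ###.#: next=#  (t=0,i=8, bit29=1)
  nb ###..: next=.  (t=1,i=4, bit28=0)
  nb ##.##: next=.  (t=0,i=9, bit27=0)
  nb ##.#.: next=.  (t=0,i=0, bit26=0)
  nb ##..#: next=.  (t=1,i=0, bit25=0)
  nb ##...: next=#  (t=1,i=5, bit24=1)
  nb #.###: next=.  (t=0,i=10, bit23=0)
  nb #.##.: next=#  (t=3,i=3, bit22=1)
  nb #.#.#: next=#  (t=2,i=3, bit21=1)
  nb #.#..: next=.  (t=0,i=1, bit20=0)
  nb #..##: next=#  (t=1,i=1, bit19=1)
  nb #..#.: next=#  (t=2,i=0, bit18=1)
  nb #...#: next=#  (t=0,i=3, bit17=1)
  nb #....: next=#  (t=3,i=6, bit16=1)
  nb .####: next=.  (t=0,i=6, bit15=0)
  nb .###.: next=#  (t=0,i=11, bit14=1)
  nb .##.#: next=.  (t=3,i=1, bit13=0)
  nb .##..: next=.  (t=1,i=12, bit12=0)
  nb .#.##: next=#  (t=2,i=4, bit11=1)
  nb .#.#.: next=.  (t=2,i=2, bit10=0)
  nb .#..#: next=#  (t=1,i=9, bit9=1)
  nb .#...: next=#  (t=0,i=2, bit8=1)
  nb ..###: next=.  (t=0,i=5, bit7=0)
  nb ..##.: next=#  (t=1,i=11, bit6=1)
  nb ..#.#: next=#  (t=2,i=1, bit5=1)
  nb ..#..: next=#  (t=1,i=8, bit4=1)
  nb ...##: next=#  (t=0,i=4, bit3=1)
  nb ...#.: next=#  (t=1,i=7, bit2=1)
  nb ....#: next=.  (t=3,i=11, bit1=0)
  nb .....: next=.  (t=3,i=7, bit0=0)
  bits 00100001011011110100101101111100 = 560941948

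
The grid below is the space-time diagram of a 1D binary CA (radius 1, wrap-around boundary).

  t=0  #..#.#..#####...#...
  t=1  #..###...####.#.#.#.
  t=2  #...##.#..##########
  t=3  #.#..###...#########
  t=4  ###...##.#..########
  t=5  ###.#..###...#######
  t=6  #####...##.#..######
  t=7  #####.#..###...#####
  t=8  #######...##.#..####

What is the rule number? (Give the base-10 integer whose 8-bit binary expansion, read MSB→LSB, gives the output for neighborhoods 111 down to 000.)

229

  ### -> #   bit 7 = 1  t=0,i=9
  ##. -> #   bit 6 = 1  t=0,i=12
  #.# -> #   bit 5 = 1  t=0,i=4
  #.. -> .   bit 4 = 0  t=0,i=1
  .## -> .   bit 3 = 0  t=0,i=8
  .#. -> #   bit 2 = 1  t=0,i=0
  ..# -> .   bit 1 = 0  t=0,i=2
  ... -> #   bit 0 = 1  t=0,i=14
  bits 11100101 = 229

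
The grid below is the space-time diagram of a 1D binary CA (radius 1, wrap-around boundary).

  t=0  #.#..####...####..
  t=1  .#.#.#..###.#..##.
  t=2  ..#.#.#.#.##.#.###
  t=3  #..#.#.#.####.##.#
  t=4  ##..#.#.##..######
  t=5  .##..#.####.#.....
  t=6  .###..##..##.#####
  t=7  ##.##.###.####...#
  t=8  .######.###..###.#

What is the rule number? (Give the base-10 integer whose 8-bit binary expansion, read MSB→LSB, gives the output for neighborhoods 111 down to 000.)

  nb ###: next=.  (t=0,i=6, bit7=0)
  nb ##.: next=#  (t=0,i=8, bit6=1)
  nb #.#: next=#  (t=0,i=1, bit5=1)
  nb #..: next=#  (t=0,i=3, bit4=1)
  nb .##: next=#  (t=0,i=5, bit3=1)
  nb .#.: next=.  (t=0,i=0, bit2=0)
  nb ..#: next=.  (t=0,i=4, bit1=0)
  nb ...: next=#  (t=0,i=10, bit0=1)
  bits 01111001 = 121

121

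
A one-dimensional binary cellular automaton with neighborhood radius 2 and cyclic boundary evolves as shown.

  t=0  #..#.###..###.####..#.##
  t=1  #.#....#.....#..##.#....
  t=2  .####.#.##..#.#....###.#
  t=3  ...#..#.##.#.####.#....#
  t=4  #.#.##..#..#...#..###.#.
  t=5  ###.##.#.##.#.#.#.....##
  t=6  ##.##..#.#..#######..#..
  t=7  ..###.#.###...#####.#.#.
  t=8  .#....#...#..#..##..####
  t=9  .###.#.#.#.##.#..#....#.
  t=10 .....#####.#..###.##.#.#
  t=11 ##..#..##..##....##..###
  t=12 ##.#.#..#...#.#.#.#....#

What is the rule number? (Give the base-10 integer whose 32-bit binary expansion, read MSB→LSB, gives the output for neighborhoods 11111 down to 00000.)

3631552268

  ##### -> #   bit 31 = 1  t=5,i=0
  ####. -> #   bit 30 = 1  t=0,i=16
  ###.# -> .   bit 29 = 0  t=0,i=12
  ###.. -> #   bit 28 = 1  t=0,i=0
  ##.## -> #   bit 27 = 1  t=0,i=13
  ##.#. -> .   bit 26 = 0  t=1,i=18
  ##..# -> .   bit 25 = 0  t=0,i=1
  ##... -> .   bit 24 = 0  t=7,i=11
  #.### -> .   bit 23 = 0  t=0,i=5
  #.##. -> #   bit 22 = 1  t=2,i=8
  #.#.# -> #   bit 21 = 1  t=2,i=6
  #.#.. -> #   bit 20 = 1  t=1,i=2
  #..## -> .   bit 19 = 0  t=0,i=9
  #..#. -> #   bit 18 = 1  t=0,i=2
  #...# -> .   bit 17 = 0  t=3,i=1
  #.... -> #   bit 16 = 1  t=1,i=4
  .#### -> .   bit 15 = 0  t=0,i=15
  .###. -> .   bit 14 = 0  t=0,i=6
  .##.# -> .   bit 13 = 0  t=1,i=17
  .##.. -> #   bit 12 = 1  t=2,i=9
  .#.## -> .   bit 11 = 0  t=0,i=4
  .#.#. -> #   bit 10 = 1  t=1,i=1
  .#..# -> #   bit 9 = 1  t=1,i=14
  .#... -> #   bit 8 = 1  t=1,i=3
  ..### -> .   bit 7 = 0  t=0,i=10
  ..##. -> .   bit 6 = 0  t=1,i=16
  ..#.# -> .   bit 5 = 0  t=0,i=3
  ..#.. -> .   bit 4 = 0  t=1,i=7
  ...## -> #   bit 3 = 1  t=2,i=18
  ...#. -> #   bit 2 = 1  t=1,i=6
  ....# -> .   bit 1 = 0  t=1,i=5
  ..... -> .   bit 0 = 0  t=1,i=10
  bits 11011000011101010001011100001100 = 3631552268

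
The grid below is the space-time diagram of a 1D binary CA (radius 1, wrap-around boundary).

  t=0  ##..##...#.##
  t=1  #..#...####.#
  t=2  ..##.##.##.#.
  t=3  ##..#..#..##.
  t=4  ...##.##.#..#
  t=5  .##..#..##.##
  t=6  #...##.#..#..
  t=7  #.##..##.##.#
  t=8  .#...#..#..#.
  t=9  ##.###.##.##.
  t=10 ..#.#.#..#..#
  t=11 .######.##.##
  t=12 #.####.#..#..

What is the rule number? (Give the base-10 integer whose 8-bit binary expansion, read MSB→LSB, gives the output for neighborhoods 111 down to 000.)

167

  [7] ### => #  t=0,i=0
  [6] ##. => .  t=0,i=1
  [5] #.# => #  t=0,i=10
  [4] #.. => .  t=0,i=2
  [3] .## => .  t=0,i=4
  [2] .#. => #  t=0,i=9
  [1] ..# => #  t=0,i=3
  [0] ... => #  t=0,i=7
  bits 10100111 = 167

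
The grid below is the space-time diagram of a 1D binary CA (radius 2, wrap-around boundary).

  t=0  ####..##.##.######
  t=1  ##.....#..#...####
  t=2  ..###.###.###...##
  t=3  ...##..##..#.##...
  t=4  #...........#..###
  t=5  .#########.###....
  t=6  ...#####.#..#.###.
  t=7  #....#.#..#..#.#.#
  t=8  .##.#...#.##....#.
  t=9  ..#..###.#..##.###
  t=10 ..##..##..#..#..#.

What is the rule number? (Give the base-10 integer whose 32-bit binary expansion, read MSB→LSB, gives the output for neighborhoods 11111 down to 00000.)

2701355797

  [31] ##### => #  t=0,i=0
  [30] ####. => .  t=0,i=2
  [29] ###.# => #  t=2,i=4
  [28] ###.. => .  t=0,i=3
  [27] ##.## => .  t=0,i=8
  [26] ##.#. => .  t=6,i=8
  [25] ##..# => .  t=0,i=4
  [24] ##... => #  t=1,i=2
  [23] #.### => .  t=0,i=12
  [22] #.##. => .  t=0,i=9
  [21] #.#.# => .  t=7,i=15
  [20] #.#.. => .  t=6,i=9
  [19] #..## => .  t=0,i=5
  [18] #..#. => .  t=1,i=9
  [17] #...# => #  t=1,i=12
  [16] #.... => #  t=1,i=3
  [15] .#### => .  t=0,i=13
  [14] .###. => #  t=2,i=3
  [13] .##.# => #  t=0,i=7
  [12] .##.. => .  t=2,i=17
  [11] .#.## => #  t=3,i=12
  [10] .#.#. => .  t=7,i=6
  [9] .#..# => #  t=1,i=8
  [8] .#... => #  t=1,i=11
  [7] ..### => .  t=1,i=14
  [6] ..##. => .  t=0,i=6
  [5] ..#.# => .  t=3,i=11
  [4] ..#.. => #  t=1,i=7
  [3] ...## => .  t=1,i=13
  [2] ...#. => #  t=1,i=6
  [1] ....# => .  t=1,i=5
  [0] ..... => #  t=1,i=4
  bits 10100001000000110110101100010101 = 2701355797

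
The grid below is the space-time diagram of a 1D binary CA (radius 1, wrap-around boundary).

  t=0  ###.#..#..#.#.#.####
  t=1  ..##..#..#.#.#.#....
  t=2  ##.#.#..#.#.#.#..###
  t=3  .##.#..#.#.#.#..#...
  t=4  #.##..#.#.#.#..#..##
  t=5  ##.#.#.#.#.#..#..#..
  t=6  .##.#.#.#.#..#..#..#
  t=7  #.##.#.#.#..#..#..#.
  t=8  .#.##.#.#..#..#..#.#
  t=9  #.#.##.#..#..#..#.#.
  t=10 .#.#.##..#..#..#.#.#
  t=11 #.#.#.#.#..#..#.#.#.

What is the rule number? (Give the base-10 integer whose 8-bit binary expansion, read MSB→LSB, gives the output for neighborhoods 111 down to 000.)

  nb ###: next=.  (t=0,i=0, bit7=0)
  nb ##.: next=#  (t=0,i=2, bit6=1)
  nb #.#: next=#  (t=0,i=3, bit5=1)
  nb #..: next=.  (t=0,i=5, bit4=0)
  nb .##: next=.  (t=0,i=16, bit3=0)
  nb .#.: next=.  (t=0,i=4, bit2=0)
  nb ..#: next=#  (t=0,i=6, bit1=1)
  nb ...: next=#  (t=1,i=0, bit0=1)
  bits 01100011 = 99

99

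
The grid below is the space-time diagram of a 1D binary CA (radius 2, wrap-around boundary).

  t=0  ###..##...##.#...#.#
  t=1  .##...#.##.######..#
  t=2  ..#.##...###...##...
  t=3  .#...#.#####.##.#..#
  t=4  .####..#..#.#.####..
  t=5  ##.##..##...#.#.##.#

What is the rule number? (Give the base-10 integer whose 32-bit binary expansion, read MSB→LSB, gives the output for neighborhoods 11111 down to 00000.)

  #####|.  b31=0 t=1,i=13
  ####.|#  b30=1 t=0,i=1
  ###.#|.  b29=0 t=3,i=11
  ###..|#  b28=1 t=0,i=2
  ##.##|#  b27=1 t=1,i=10
  ##.#.|#  b26=1 t=0,i=12
  ##..#|.  b25=0 t=0,i=3
  ##...|.  b24=0 t=0,i=7
  #.###|#  b23=1 t=0,i=19
  #.##.|.  b22=0 t=1,i=1
  #.#.#|#  b21=1 t=4,i=12
  #.#..|#  b20=1 t=0,i=13
  #..##|.  b19=0 t=0,i=4
  #..#.|.  b18=0 t=1,i=18
  #...#|#  b17=1 t=0,i=8
  #....|.  b16=0 t=2,i=18
  .####|.  b15=0 t=0,i=0
  .###.|#  b14=1 t=2,i=10
  .##.#|#  b13=1 t=0,i=11
  .##..|#  b12=1 t=0,i=6
  .#.##|.  b11=0 t=0,i=18
  .#.#.|.  b10=0 t=3,i=0
  .#..#|#  b9=1 t=3,i=17
  .#...|#  b8=1 t=0,i=14
  ..###|#  b7=1 t=2,i=9
  ..##.|.  b6=0 t=0,i=5
  ..#.#|.  b5=0 t=0,i=17
  ..#..|#  b4=1 t=4,i=7
  ...##|#  b3=1 t=0,i=9
  ...#.|#  b2=1 t=0,i=16
  ....#|.  b1=0 t=2,i=0
  .....|#  b0=1 t=2,i=19
  bits 01011100101100100111001110011101 = 1555198877

1555198877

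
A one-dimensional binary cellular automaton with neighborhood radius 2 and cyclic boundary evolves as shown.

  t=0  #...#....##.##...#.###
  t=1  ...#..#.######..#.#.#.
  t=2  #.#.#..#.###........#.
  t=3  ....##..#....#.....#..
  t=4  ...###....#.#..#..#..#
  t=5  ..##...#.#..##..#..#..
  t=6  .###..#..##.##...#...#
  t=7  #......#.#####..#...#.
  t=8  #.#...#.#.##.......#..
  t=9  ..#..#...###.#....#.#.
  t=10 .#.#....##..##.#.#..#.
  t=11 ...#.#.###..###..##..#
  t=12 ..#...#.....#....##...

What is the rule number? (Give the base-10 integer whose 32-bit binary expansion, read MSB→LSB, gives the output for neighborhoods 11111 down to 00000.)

2354166476

  [31] ##### => #  t=1,i=10
  [30] ####. => .  t=0,i=21
  [29] ###.# => .  t=9,i=11
  [28] ###.. => .  t=0,i=0
  [27] ##.## => #  t=0,i=11
  [26] ##.#. => #  t=9,i=12
  [25] ##..# => .  t=1,i=14
  [24] ##... => .  t=0,i=1
  [23] #.### => .  t=0,i=19
  [22] #.##. => #  t=0,i=12
  [21] #.#.# => .  t=1,i=18
  [20] #.#.. => #  t=1,i=20
  [19] #..## => .  t=5,i=11
  [18] #..#. => .  t=1,i=5
  [17] #...# => .  t=0,i=2
  [16] #.... => #  t=0,i=6
  [15] .#### => #  t=0,i=20
  [14] .###. => .  t=2,i=10
  [13] .##.# => #  t=0,i=10
  [12] .##.. => #  t=0,i=13
  [11] .#.## => #  t=0,i=18
  [10] .#.#. => .  t=1,i=17
  [9] .#..# => #  t=1,i=4
  [8] .#... => .  t=0,i=5
  [7] ..### => #  t=4,i=3
  [6] ..##. => #  t=0,i=9
  [5] ..#.# => .  t=0,i=17
  [4] ..#.. => .  t=0,i=4
  [3] ...## => #  t=0,i=8
  [2] ...#. => #  t=0,i=3
  [1] ....# => .  t=0,i=7
  [0] ..... => .  t=2,i=14
  bits 10001100010100011011101011001100 = 2354166476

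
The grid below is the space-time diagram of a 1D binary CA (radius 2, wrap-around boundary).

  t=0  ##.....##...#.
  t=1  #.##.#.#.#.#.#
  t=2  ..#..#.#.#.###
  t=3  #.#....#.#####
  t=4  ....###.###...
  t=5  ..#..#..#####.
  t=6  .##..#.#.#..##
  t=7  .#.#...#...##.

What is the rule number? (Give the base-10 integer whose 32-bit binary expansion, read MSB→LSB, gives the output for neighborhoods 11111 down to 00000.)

  nb #####: next=.  (t=3,i=11, bit31=0)
  nb ####.: next=.  (t=3,i=13, bit30=0)
  nb ###.#: next=.  (t=3,i=0, bit29=0)
  nb ###..: next=#  (t=2,i=13, bit28=1)
  nb ##.##: next=.  (t=1,i=1, bit27=0)
  nb ##.#.: next=.  (t=1,i=4, bit26=0)
  nb ##..#: next=#  (t=2,i=0, bit25=1)
  nb ##...: next=#  (t=0,i=2, bit24=1)
  nb #.###: next=#  (t=2,i=11, bit23=1)
  nb #.##.: next=#  (t=0,i=0, bit22=1)
  nb #.#.#: next=#  (t=1,i=5, bit21=1)
  nb #.#..: next=.  (t=3,i=2, bit20=0)
  nb #..##: next=#  (t=5,i=7, bit19=1)
  nb #..#.: next=.  (t=2,i=1, bit18=0)
  nb #...#: next=.  (t=0,i=10, bit17=0)
  nb #....: next=#  (t=0,i=3, bit16=1)
  nb .####: next=#  (t=3,i=10, bit15=1)
  nb .###.: next=#  (t=2,i=12, bit14=1)
  nb .##.#: next=.  (t=1,i=0, bit13=0)
  nb .##..: next=.  (t=0,i=1, bit12=0)
  nb .#.##: next=#  (t=0,i=13, bit11=1)
  nb .#.#.: next=.  (t=1,i=6, bit10=0)
  nb .#..#: next=.  (t=2,i=3, bit9=0)
  nb .#...: next=.  (t=3,i=3, bit8=0)
  nb ..###: next=.  (t=4,i=4, bit7=0)
  nb ..##.: next=#  (t=0,i=7, bit6=1)
  nb ..#.#: next=.  (t=0,i=12, bit5=0)
  nb ..#..: next=#  (t=2,i=2, bit4=1)
  nb ...##: next=.  (t=0,i=6, bit3=0)
  nb ...#.: next=#  (t=0,i=11, bit2=1)
  nb ....#: next=#  (t=0,i=5, bit1=1)
  nb .....: next=.  (t=0,i=4, bit0=0)
  bits 00010011111010011100100001010110 = 334088278

334088278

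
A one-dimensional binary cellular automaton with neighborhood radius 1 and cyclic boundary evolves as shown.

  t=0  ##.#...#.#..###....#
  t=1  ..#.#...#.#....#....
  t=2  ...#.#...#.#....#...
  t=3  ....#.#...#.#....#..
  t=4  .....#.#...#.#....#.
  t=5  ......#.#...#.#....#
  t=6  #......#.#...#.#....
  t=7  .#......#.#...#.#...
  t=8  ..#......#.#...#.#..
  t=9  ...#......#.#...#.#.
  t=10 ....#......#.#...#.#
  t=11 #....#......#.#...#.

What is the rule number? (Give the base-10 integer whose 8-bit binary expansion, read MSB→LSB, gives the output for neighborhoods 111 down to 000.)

  [7] ### => .  t=0,i=0
  [6] ##. => .  t=0,i=1
  [5] #.# => #  t=0,i=2
  [4] #.. => #  t=0,i=4
  [3] .## => .  t=0,i=12
  [2] .#. => .  t=0,i=3
  [1] ..# => .  t=0,i=6
  [0] ... => .  t=0,i=5
  bits 00110000 = 48

48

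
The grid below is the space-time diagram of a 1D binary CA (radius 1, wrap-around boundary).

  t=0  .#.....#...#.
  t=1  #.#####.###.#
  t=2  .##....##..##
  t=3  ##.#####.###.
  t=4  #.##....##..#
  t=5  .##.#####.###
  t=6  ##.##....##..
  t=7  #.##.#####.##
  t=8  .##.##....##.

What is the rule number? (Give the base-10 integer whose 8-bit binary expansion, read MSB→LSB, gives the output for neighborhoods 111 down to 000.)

  ### -> .   bit 7 = 0  t=1,i=3
  ##. -> .   bit 6 = 0  t=1,i=0
  #.# -> #   bit 5 = 1  t=1,i=1
  #.. -> #   bit 4 = 1  t=0,i=2
  .## -> #   bit 3 = 1  t=1,i=2
  .#. -> .   bit 2 = 0  t=0,i=1
  ..# -> #   bit 1 = 1  t=0,i=0
  ... -> #   bit 0 = 1  t=0,i=3
  bits 00111011 = 59

59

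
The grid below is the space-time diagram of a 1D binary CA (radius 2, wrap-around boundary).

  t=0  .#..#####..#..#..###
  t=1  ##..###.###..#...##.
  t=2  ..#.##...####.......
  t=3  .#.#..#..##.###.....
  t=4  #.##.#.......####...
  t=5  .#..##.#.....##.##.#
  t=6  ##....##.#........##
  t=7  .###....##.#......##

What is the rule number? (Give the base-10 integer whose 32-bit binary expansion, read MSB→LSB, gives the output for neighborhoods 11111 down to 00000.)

  nb #####: next=#  (t=0,i=6, bit31=1)
  nb ####.: next=.  (t=0,i=7, bit30=0)
  nb ###.#: next=.  (t=0,i=19, bit29=0)
  nb ###..: next=#  (t=0,i=8, bit28=1)
  nb ##.##: next=.  (t=1,i=7, bit27=0)
  nb ##.#.: next=#  (t=0,i=0, bit26=1)
  nb ##..#: next=#  (t=0,i=9, bit25=1)
  nb ##...: next=#  (t=2,i=6, bit24=1)
  nb #.###: next=.  (t=1,i=8, bit23=0)
  nb #.##.: next=.  (t=1,i=0, bit22=0)
  nb #.#.#: next=#  (t=5,i=19, bit21=1)
  nb #.#..: next=#  (t=0,i=1, bit20=1)
  nb #..##: next=.  (t=0,i=3, bit19=0)
  nb #..#.: next=#  (t=0,i=10, bit18=1)
  nb #...#: next=.  (t=1,i=15, bit17=0)
  nb #....: next=#  (t=2,i=14, bit16=1)
  nb .####: next=#  (t=0,i=5, bit15=1)
  nb .###.: next=#  (t=0,i=18, bit14=1)
  nb .##.#: next=.  (t=1,i=18, bit13=0)
  nb .##..: next=.  (t=1,i=1, bit12=0)
  nb .#.##: next=#  (t=2,i=3, bit11=1)
  nb .#.#.: next=#  (t=3,i=2, bit10=1)
  nb .#..#: next=.  (t=0,i=2, bit9=0)
  nb .#...: next=.  (t=1,i=14, bit8=0)
  nb ..###: next=#  (t=0,i=4, bit7=1)
  nb ..##.: next=.  (t=1,i=17, bit6=0)
  nb ..#.#: next=.  (t=2,i=2, bit5=0)
  nb ..#..: next=.  (t=0,i=11, bit4=0)
  nb ...##: next=.  (t=1,i=16, bit3=0)
  nb ...#.: next=#  (t=2,i=1, bit2=1)
  nb ....#: next=.  (t=2,i=0, bit1=0)
  nb .....: next=.  (t=2,i=15, bit0=0)
  bits 10010111001101011100110010000100 = 2536885380

2536885380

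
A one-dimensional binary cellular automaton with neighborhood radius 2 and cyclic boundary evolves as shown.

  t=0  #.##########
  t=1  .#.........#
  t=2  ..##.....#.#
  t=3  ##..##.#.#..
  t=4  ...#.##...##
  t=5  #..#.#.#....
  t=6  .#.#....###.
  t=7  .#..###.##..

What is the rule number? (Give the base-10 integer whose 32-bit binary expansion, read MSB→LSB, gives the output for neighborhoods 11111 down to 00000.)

1296655266

  ##### -> .   bit 31 = 0  t=0,i=4
  ####. -> #   bit 30 = 1  t=0,i=11
  ###.# -> .   bit 29 = 0  t=0,i=0
  ###.. -> .   bit 28 = 0  t=6,i=10
  ##.## -> #   bit 27 = 1  t=0,i=1
  ##.#. -> #   bit 26 = 1  t=3,i=6
  ##..# -> .   bit 25 = 0  t=3,i=2
  ##... -> #   bit 24 = 1  t=2,i=4
  #.### -> .   bit 23 = 0  t=0,i=2
  #.##. -> #   bit 22 = 1  t=4,i=5
  #.#.# -> .   bit 21 = 0  t=3,i=7
  #.#.. -> .   bit 20 = 0  t=1,i=1
  #..## -> #   bit 19 = 1  t=2,i=1
  #..#. -> .   bit 18 = 0  t=5,i=2
  #...# -> .   bit 17 = 0  t=4,i=1
  #.... -> #   bit 16 = 1  t=1,i=3
  .#### -> .   bit 15 = 0  t=0,i=3
  .###. -> #   bit 14 = 1  t=6,i=9
  .##.# -> #   bit 13 = 1  t=3,i=5
  .##.. -> .   bit 12 = 0  t=2,i=3
  .#.## -> .   bit 11 = 0  t=4,i=4
  .#.#. -> .   bit 10 = 0  t=1,i=0
  .#..# -> #   bit 9 = 1  t=2,i=0
  .#... -> #   bit 8 = 1  t=1,i=2
  ..### -> #   bit 7 = 1  t=6,i=8
  ..##. -> .   bit 6 = 0  t=2,i=2
  ..#.# -> #   bit 5 = 1  t=1,i=11
  ..#.. -> .   bit 4 = 0  t=5,i=0
  ...## -> .   bit 3 = 0  t=4,i=9
  ...#. -> .   bit 2 = 0  t=1,i=10
  ....# -> #   bit 1 = 1  t=1,i=9
  ..... -> .   bit 0 = 0  t=1,i=4
  bits 01001101010010010110001110100010 = 1296655266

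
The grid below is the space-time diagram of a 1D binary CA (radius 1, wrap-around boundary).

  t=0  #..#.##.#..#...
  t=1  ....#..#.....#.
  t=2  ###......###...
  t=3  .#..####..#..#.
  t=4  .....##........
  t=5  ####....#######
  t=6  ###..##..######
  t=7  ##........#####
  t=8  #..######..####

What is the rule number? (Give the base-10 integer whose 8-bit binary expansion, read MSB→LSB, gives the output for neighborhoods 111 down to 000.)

  nb ###: next=#  (t=2,i=1, bit7=1)
  nb ##.: next=.  (t=0,i=6, bit6=0)
  nb #.#: next=#  (t=0,i=4, bit5=1)
  nb #..: next=.  (t=0,i=1, bit4=0)
  nb .##: next=.  (t=0,i=5, bit3=0)
  nb .#.: next=.  (t=0,i=0, bit2=0)
  nb ..#: next=.  (t=0,i=2, bit1=0)
  nb ...: next=#  (t=0,i=13, bit0=1)
  bits 10100001 = 161

161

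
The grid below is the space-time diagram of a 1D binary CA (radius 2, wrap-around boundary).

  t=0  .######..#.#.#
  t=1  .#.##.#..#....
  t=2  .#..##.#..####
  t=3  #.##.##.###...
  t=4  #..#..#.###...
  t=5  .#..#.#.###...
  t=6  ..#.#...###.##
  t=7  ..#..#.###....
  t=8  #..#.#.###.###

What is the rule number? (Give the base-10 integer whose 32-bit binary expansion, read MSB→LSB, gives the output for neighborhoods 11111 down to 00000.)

2492031915

  nb #####: next=#  (t=0,i=3, bit31=1)
  nb ####.: next=.  (t=0,i=5, bit30=0)
  nb ###.#: next=.  (t=2,i=13, bit29=0)
  nb ###..: next=#  (t=0,i=6, bit28=1)
  nb ##.##: next=.  (t=3,i=4, bit27=0)
  nb ##.#.: next=#  (t=1,i=5, bit26=1)
  nb ##..#: next=.  (t=0,i=7, bit25=0)
  nb ##...: next=.  (t=3,i=11, bit24=0)
  nb #.###: next=#  (t=0,i=1, bit23=1)
  nb #.##.: next=.  (t=1,i=3, bit22=0)
  nb #.#.#: next=.  (t=0,i=11, bit21=0)
  nb #.#..: next=.  (t=1,i=6, bit20=0)
  nb #..##: next=#  (t=2,i=3, bit19=1)
  nb #..#.: next=.  (t=0,i=8, bit18=0)
  nb #...#: next=.  (t=3,i=12, bit17=0)
  nb #....: next=#  (t=1,i=11, bit16=1)
  nb .####: next=.  (t=0,i=2, bit15=0)
  nb .###.: next=#  (t=3,i=9, bit14=1)
  nb .##.#: next=#  (t=1,i=4, bit13=1)
  nb .##..: next=.  (t=6,i=13, bit12=0)
  nb .#.##: next=.  (t=0,i=0, bit11=0)
  nb .#.#.: next=.  (t=0,i=10, bit10=0)
  nb .#..#: next=#  (t=1,i=7, bit9=1)
  nb .#...: next=#  (t=1,i=10, bit8=1)
  nb ..###: next=#  (t=2,i=10, bit7=1)
  nb ..##.: next=.  (t=2,i=4, bit6=0)
  nb ..#.#: next=#  (t=0,i=9, bit5=1)
  nb ..#..: next=.  (t=1,i=9, bit4=0)
  nb ...##: next=#  (t=6,i=7, bit3=1)
  nb ...#.: next=.  (t=1,i=0, bit2=0)
  nb ....#: next=#  (t=1,i=13, bit1=1)
  nb .....: next=#  (t=1,i=12, bit0=1)
  bits 10010100100010010110001110101011 = 2492031915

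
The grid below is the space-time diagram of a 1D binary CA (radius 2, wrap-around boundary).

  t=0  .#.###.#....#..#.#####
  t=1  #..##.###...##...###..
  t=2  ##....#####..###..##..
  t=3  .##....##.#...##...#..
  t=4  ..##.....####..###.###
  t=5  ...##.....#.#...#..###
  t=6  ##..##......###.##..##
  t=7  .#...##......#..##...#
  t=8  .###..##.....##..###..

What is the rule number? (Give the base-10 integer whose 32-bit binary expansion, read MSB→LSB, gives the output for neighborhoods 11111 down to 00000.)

2513621776

  #####|#  b31=1 t=0,i=19
  ####.|.  b30=0 t=0,i=20
  ###.#|.  b29=0 t=0,i=5
  ###..|#  b28=1 t=1,i=8
  ##.##|.  b27=0 t=1,i=5
  ##.#.|#  b26=1 t=0,i=0
  ##..#|.  b25=0 t=1,i=20
  ##...|#  b24=1 t=1,i=9
  #.###|#  b23=1 t=0,i=3
  #.##.|#  b22=1 t=6,i=16
  #.#.#|.  b21=0 t=0,i=1
  #.#..|#  b20=1 t=0,i=7
  #..##|.  b19=0 t=1,i=2
  #..#.|.  b18=0 t=0,i=14
  #...#|#  b17=1 t=1,i=10
  #....|.  b16=0 t=0,i=9
  .####|#  b15=1 t=0,i=18
  .###.|#  b14=1 t=0,i=4
  .##.#|.  b13=0 t=1,i=4
  .##..|#  b12=1 t=1,i=13
  .#.##|.  b11=0 t=0,i=2
  .#.#.|.  b10=0 t=5,i=11
  .#..#|#  b9=1 t=0,i=13
  .#...|#  b8=1 t=0,i=8
  ..###|.  b7=0 t=1,i=17
  ..##.|.  b6=0 t=1,i=3
  ..#.#|.  b5=0 t=0,i=15
  ..#..|#  b4=1 t=0,i=12
  ...##|.  b3=0 t=1,i=11
  ...#.|.  b2=0 t=0,i=11
  ....#|.  b1=0 t=0,i=10
  .....|.  b0=0 t=4,i=6
  bits 10010101110100101101001100010000 = 2513621776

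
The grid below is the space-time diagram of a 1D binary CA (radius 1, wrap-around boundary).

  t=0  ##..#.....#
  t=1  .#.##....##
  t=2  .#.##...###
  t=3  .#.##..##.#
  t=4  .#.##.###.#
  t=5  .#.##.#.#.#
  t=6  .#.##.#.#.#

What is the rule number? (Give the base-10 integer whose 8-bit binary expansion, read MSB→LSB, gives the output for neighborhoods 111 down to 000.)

78

  [7] ### => .  t=0,i=0
  [6] ##. => #  t=0,i=1
  [5] #.# => .  t=1,i=0
  [4] #.. => .  t=0,i=2
  [3] .## => #  t=0,i=10
  [2] .#. => #  t=0,i=4
  [1] ..# => #  t=0,i=3
  [0] ... => .  t=0,i=6
  bits 01001110 = 78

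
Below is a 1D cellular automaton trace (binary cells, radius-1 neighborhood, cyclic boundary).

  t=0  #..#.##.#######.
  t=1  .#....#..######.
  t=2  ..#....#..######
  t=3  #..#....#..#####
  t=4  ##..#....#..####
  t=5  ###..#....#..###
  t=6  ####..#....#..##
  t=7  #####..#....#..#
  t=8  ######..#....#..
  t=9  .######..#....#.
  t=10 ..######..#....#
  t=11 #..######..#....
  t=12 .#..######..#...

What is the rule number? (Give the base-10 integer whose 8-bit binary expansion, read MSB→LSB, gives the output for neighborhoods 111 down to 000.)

208

  ### -> #   bit 7 = 1  t=0,i=9
  ##. -> #   bit 6 = 1  t=0,i=6
  #.# -> .   bit 5 = 0  t=0,i=4
  #.. -> #   bit 4 = 1  t=0,i=1
  .## -> .   bit 3 = 0  t=0,i=5
  .#. -> .   bit 2 = 0  t=0,i=0
  ..# -> .   bit 1 = 0  t=0,i=2
  ... -> .   bit 0 = 0  t=1,i=3
  bits 11010000 = 208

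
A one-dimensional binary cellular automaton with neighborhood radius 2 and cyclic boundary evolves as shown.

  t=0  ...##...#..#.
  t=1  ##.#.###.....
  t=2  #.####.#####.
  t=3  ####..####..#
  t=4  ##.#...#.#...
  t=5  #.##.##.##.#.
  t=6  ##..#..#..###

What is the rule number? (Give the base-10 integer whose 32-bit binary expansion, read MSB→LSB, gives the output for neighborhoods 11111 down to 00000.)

  [31] ##### => #  t=2,i=9
  [30] ####. => .  t=2,i=4
  [29] ###.# => .  t=2,i=5
  [28] ###.. => #  t=1,i=7
  [27] ##.## => #  t=2,i=6
  [26] ##.#. => #  t=1,i=2
  [25] ##..# => .  t=3,i=4
  [24] ##... => #  t=0,i=5
  [23] #.### => #  t=1,i=5
  [22] #.##. => .  t=5,i=2
  [21] #.#.# => #  t=1,i=3
  [20] #.#.. => #  t=4,i=3
  [19] #..## => .  t=3,i=5
  [18] #..#. => .  t=0,i=10
  [17] #...# => #  t=0,i=6
  [16] #.... => #  t=0,i=0
  [15] .#### => #  t=2,i=3
  [14] .###. => .  t=1,i=6
  [13] .##.# => .  t=1,i=1
  [12] .##.. => .  t=0,i=4
  [11] .#.## => #  t=1,i=4
  [10] .#.#. => #  t=4,i=8
  [9] .#..# => .  t=0,i=9
  [8] .#... => .  t=0,i=12
  [7] ..### => .  t=3,i=6
  [6] ..##. => #  t=0,i=3
  [5] ..#.# => .  t=4,i=7
  [4] ..#.. => .  t=0,i=8
  [3] ...## => .  t=0,i=2
  [2] ...#. => #  t=0,i=7
  [1] ....# => #  t=0,i=1
  [0] ..... => #  t=1,i=10
  bits 10011101101100111000110001000111 = 2645789767

2645789767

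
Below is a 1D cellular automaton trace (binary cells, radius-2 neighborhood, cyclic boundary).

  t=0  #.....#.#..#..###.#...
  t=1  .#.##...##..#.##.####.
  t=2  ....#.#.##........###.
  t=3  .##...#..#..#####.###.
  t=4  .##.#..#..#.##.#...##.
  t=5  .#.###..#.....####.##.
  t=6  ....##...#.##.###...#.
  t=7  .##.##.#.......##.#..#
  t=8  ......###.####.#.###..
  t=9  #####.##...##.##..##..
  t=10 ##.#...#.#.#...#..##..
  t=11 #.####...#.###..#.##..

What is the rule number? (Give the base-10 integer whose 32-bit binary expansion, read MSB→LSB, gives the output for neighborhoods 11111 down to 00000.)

1412617155

  #####|.  b31=0 t=3,i=14
  ####.|#  b30=1 t=1,i=19
  ###.#|.  b29=0 t=0,i=16
  ###..|#  b28=1 t=1,i=20
  ##.##|.  b27=0 t=1,i=16
  ##.#.|#  b26=1 t=0,i=17
  ##..#|.  b25=0 t=1,i=10
  ##...|.  b24=0 t=1,i=5
  #.###|.  b23=0 t=1,i=17
  #.##.|.  b22=0 t=1,i=3
  #.#.#|#  b21=1 t=2,i=6
  #.#..|#  b20=1 t=0,i=8
  #..##|.  b19=0 t=0,i=13
  #..#.|.  b18=0 t=0,i=10
  #...#|#  b17=1 t=0,i=20
  #....|.  b16=0 t=0,i=2
  .####|#  b15=1 t=1,i=18
  .###.|#  b14=1 t=0,i=15
  .##.#|.  b13=0 t=1,i=15
  .##..|#  b12=1 t=1,i=4
  .#.##|.  b11=0 t=1,i=2
  .#.#.|.  b10=0 t=0,i=7
  .#..#|#  b9=1 t=0,i=9
  .#...|#  b8=1 t=0,i=1
  ..###|#  b7=1 t=0,i=14
  ..##.|#  b6=1 t=1,i=8
  ..#.#|.  b5=0 t=0,i=6
  ..#..|.  b4=0 t=0,i=0
  ...##|.  b3=0 t=1,i=7
  ...#.|.  b2=0 t=0,i=5
  ....#|#  b1=1 t=0,i=4
  .....|#  b0=1 t=0,i=3
  bits 01010100001100101101001111000011 = 1412617155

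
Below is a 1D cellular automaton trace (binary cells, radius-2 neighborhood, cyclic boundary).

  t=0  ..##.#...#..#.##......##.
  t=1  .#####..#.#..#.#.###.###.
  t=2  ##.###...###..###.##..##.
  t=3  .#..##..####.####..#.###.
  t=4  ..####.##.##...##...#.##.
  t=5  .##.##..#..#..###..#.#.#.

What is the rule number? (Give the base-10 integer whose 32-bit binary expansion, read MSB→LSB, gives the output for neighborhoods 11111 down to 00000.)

4097408717

  ##### -> #   bit 31 = 1  t=1,i=3
  ####. -> #   bit 30 = 1  t=1,i=4
  ###.# -> #   bit 29 = 1  t=1,i=19
  ###.. -> #   bit 28 = 1  t=1,i=5
  ##.## -> .   bit 27 = 0  t=1,i=20
  ##.#. -> #   bit 26 = 1  t=0,i=4
  ##..# -> .   bit 25 = 0  t=1,i=6
  ##... -> .   bit 24 = 0  t=0,i=16
  #.### -> .   bit 23 = 0  t=1,i=17
  #.##. -> .   bit 22 = 0  t=0,i=14
  #.#.# -> #   bit 21 = 1  t=1,i=15
  #.#.. -> #   bit 20 = 1  t=0,i=5
  #..## -> #   bit 19 = 1  t=1,i=0
  #..#. -> .   bit 18 = 0  t=0,i=11
  #...# -> .   bit 17 = 0  t=0,i=0
  #.... -> #   bit 16 = 1  t=0,i=17
  .#### -> .   bit 15 = 0  t=1,i=2
  .###. -> #   bit 14 = 1  t=1,i=18
  .##.# -> #   bit 13 = 1  t=0,i=3
  .##.. -> #   bit 12 = 1  t=0,i=15
  .#.## -> #   bit 11 = 1  t=0,i=13
  .#.#. -> #   bit 10 = 1  t=1,i=9
  .#..# -> #   bit 9 = 1  t=0,i=10
  .#... -> .   bit 8 = 0  t=0,i=6
  ..### -> #   bit 7 = 1  t=1,i=1
  ..##. -> #   bit 6 = 1  t=0,i=2
  ..#.# -> .   bit 5 = 0  t=0,i=12
  ..#.. -> .   bit 4 = 0  t=0,i=9
  ...## -> #   bit 3 = 1  t=0,i=1
  ...#. -> #   bit 2 = 1  t=0,i=8
  ....# -> .   bit 1 = 0  t=0,i=20
  ..... -> #   bit 0 = 1  t=0,i=18
  bits 11110100001110010111111011001101 = 4097408717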